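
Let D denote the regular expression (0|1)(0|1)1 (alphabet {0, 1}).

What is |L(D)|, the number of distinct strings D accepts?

The expression has no Kleene star, so L(D) is finite. Expanding the alternatives gives {001, 011, 101, 111}.
That is 4 of length 3: 4 strings in all.

4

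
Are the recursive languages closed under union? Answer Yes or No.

Yes

Run a decider for L₁ and then a decider for L₂ on the input and accept if either accepts; both sub-runs halt, so this is again a decider.
So the recursive languages are closed under union.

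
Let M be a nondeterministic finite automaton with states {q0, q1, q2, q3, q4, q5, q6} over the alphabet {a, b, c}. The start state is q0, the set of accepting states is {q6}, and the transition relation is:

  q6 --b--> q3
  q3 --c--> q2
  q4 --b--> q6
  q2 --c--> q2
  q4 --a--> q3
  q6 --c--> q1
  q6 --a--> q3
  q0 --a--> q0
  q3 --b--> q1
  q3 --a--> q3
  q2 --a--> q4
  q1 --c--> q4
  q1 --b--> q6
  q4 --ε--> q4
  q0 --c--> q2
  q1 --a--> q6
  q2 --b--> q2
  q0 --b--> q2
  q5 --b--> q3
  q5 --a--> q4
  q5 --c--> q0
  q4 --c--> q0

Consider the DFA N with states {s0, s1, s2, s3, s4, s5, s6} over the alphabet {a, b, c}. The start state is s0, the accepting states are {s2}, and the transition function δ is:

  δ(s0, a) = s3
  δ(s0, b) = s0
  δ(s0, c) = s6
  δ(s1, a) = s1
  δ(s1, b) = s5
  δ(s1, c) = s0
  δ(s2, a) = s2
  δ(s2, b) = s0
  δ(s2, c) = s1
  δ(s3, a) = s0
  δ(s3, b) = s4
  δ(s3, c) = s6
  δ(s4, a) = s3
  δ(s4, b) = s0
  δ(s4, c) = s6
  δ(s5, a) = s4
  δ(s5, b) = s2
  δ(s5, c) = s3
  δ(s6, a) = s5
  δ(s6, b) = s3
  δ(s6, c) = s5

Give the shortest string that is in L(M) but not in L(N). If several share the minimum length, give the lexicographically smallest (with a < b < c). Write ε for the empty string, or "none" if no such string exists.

bab

The string bab is accepted by M but not by N.
No shorter string lies in the difference, and bab is the lexicographically first length-3 string in L(M) \ L(N).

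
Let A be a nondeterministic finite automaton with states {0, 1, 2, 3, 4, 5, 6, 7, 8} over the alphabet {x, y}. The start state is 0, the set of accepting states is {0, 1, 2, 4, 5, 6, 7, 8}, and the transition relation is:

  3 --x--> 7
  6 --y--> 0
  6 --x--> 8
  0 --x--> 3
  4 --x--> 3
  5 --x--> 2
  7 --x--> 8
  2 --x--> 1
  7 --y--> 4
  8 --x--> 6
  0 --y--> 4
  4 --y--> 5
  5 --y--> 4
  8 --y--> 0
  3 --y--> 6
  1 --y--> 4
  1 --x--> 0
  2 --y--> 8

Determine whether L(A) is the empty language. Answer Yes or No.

The empty string ε is accepted: the run 0 ends in the accepting state 0.
Since at least one string is accepted, L(A) is not empty.

No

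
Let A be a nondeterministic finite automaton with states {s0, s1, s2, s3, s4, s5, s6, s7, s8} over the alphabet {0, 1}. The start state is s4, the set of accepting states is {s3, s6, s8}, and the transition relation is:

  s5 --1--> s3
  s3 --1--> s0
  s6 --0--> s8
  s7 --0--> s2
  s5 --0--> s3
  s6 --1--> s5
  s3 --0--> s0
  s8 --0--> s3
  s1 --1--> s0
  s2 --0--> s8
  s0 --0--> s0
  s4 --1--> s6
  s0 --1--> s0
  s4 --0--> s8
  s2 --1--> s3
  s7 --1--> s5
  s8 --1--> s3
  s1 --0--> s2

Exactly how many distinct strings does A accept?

The useful subgraph on states {s3, s4, s5, s6, s8} is acyclic, so L(A) is finite; the longest accepting path visits 4 useful states, giving maximum string length 3.
Counting accepting paths from s4 by length: 2 of length 1, 3 of length 2, 4 of length 3. Total 9.

9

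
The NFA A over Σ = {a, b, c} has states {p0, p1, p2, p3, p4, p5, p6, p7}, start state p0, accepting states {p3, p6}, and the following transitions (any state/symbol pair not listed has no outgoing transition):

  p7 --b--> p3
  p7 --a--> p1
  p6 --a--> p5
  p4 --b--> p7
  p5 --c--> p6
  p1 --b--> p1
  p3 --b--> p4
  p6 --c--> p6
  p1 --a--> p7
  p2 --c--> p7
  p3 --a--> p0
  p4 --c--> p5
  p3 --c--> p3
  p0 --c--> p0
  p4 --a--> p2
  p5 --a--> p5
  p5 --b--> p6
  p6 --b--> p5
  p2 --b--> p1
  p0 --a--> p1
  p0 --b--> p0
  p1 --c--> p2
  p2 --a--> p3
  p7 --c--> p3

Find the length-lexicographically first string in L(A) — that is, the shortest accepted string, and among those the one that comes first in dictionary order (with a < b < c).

A breadth-first search from p0 reaches an accepting state first via the path p0 → p1 → p7 → p3 on input aab.
No string of length < 3 is accepted (BFS exhausts all shorter strings without reaching an accepting state), and aab is the lexicographically least accepting string of length 3.

aab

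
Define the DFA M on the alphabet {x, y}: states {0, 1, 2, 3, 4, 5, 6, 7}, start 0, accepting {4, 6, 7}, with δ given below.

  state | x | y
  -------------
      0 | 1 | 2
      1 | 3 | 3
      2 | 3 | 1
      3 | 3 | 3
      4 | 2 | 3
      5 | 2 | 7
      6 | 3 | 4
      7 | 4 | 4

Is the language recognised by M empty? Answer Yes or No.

The states reachable from the start state are {0, 1, 2, 3}.
None of the accepting states {4, 6, 7} is reachable, so no string is accepted and L(M) = ∅.

Yes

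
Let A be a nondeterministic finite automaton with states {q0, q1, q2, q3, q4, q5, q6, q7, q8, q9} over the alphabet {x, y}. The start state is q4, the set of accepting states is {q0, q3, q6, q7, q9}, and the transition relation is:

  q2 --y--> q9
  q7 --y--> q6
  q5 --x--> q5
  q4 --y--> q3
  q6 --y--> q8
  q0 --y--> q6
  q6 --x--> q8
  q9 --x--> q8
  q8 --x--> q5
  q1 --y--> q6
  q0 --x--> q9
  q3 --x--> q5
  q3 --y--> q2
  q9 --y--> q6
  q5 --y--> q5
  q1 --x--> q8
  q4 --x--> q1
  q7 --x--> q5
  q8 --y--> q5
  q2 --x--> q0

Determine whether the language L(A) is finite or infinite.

finite

The useful states (reachable from q4 and able to reach an accepting state) are {q0, q1, q2, q3, q4, q6, q9}.
Restricted to these states the transition graph has no cycle, so every accepting path has bounded length and L is finite.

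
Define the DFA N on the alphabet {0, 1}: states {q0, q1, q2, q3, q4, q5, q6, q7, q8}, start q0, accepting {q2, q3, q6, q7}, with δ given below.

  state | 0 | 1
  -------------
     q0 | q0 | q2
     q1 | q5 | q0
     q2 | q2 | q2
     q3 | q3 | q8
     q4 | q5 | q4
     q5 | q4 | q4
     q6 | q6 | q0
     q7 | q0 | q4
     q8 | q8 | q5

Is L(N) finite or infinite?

infinite

State q0 is reachable from the start and can reach an accepting state, and it lies on the cycle q0 → q0.
Traversing that cycle any number of times yields accepted strings of unbounded length, so the language is infinite.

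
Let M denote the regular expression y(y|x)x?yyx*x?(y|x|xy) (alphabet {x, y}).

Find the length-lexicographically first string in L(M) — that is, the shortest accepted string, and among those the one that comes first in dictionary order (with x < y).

By inspection of the expression, no string of length less than 5 matches, and yxyyx is the lexicographically first match of length 5.

yxyyx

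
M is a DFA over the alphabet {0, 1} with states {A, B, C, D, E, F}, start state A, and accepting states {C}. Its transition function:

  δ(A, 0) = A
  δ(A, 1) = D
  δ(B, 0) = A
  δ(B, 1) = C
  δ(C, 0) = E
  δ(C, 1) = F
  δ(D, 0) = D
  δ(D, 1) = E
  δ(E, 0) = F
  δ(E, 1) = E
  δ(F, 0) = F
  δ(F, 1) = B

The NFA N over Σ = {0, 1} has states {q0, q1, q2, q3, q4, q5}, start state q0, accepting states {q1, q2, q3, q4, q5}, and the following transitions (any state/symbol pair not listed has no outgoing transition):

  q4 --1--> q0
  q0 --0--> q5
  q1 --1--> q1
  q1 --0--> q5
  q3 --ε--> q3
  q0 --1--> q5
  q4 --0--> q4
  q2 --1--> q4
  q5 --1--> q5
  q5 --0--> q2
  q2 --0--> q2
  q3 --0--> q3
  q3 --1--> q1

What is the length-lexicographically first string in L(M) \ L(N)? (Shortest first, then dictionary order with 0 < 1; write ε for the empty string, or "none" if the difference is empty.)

11011

The string 11011 is accepted by M but not by N.
No shorter string lies in the difference, and 11011 is the lexicographically first length-5 string in L(M) \ L(N).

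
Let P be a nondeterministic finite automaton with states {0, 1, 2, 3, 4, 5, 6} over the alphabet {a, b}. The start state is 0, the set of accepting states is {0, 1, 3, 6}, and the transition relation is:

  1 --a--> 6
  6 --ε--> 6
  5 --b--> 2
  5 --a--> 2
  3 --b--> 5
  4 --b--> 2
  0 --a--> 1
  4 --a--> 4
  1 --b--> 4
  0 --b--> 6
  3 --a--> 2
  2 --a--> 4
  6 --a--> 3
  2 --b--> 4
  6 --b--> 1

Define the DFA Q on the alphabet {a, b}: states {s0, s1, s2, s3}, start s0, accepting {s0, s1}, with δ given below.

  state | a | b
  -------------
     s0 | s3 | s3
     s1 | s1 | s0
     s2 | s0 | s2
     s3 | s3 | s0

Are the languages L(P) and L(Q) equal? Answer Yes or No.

The string a is accepted by P but rejected by Q.
So L(P) ≠ L(Q).

No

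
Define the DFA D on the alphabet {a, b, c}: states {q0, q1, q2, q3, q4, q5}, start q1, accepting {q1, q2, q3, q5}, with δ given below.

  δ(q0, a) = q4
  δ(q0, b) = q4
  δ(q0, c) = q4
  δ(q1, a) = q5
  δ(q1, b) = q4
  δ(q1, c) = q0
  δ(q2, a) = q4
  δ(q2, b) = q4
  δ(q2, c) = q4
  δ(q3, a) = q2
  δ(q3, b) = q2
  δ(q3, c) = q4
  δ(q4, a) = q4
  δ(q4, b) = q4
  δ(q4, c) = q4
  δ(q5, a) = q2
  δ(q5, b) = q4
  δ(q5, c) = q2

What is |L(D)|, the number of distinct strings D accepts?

4

The useful subgraph on states {q1, q2, q5} is acyclic, so L(D) is finite; the longest accepting path visits 3 useful states, giving maximum string length 2.
Counting accepting paths from q1 by length: 1 of length 0, 1 of length 1, 2 of length 2. Total 4.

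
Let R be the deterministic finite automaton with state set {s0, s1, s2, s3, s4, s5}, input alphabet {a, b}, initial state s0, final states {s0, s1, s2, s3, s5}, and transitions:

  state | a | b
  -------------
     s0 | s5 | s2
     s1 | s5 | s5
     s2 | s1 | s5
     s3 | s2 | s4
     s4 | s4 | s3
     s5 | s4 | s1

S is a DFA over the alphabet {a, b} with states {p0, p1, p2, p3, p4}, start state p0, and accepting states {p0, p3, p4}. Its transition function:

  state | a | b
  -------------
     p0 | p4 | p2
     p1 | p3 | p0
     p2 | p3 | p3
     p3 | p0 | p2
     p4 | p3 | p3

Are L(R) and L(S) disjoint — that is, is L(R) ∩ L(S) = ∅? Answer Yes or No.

No

The empty string ε is accepted by both R and S.
Hence L(R) ∩ L(S) ≠ ∅.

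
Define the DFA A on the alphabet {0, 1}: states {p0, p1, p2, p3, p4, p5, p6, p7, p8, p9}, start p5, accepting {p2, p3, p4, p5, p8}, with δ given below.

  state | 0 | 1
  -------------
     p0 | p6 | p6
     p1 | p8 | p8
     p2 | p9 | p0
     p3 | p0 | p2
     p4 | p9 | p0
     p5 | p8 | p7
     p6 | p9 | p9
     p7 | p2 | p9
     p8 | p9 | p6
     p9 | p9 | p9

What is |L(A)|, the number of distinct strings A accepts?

The useful subgraph on states {p2, p5, p7, p8} is acyclic, so L(A) is finite; the longest accepting path visits 3 useful states, giving maximum string length 2.
Counting accepting paths from p5 by length: 1 of length 0, 1 of length 1, 1 of length 2. Total 3.

3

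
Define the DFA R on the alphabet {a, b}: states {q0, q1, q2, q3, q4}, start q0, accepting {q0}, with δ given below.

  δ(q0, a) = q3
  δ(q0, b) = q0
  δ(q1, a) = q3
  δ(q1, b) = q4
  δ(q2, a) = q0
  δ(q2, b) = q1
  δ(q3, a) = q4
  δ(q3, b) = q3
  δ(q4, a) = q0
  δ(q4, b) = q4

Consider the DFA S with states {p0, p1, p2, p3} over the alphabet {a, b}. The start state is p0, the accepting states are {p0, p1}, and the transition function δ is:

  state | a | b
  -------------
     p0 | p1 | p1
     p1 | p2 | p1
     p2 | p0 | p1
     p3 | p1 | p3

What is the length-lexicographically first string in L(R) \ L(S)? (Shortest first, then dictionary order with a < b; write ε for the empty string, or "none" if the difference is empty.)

The string aaba is accepted by R but not by S.
No shorter string lies in the difference, and aaba is the lexicographically first length-4 string in L(R) \ L(S).

aaba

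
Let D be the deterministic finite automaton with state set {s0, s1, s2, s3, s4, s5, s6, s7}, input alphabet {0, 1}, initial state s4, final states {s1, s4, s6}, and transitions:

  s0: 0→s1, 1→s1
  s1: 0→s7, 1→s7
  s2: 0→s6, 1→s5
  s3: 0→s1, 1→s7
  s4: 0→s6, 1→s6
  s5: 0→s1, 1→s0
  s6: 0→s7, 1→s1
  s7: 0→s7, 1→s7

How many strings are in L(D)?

5

The useful subgraph on states {s1, s4, s6} is acyclic, so L(D) is finite; the longest accepting path visits 3 useful states, giving maximum string length 2.
Counting accepting paths from s4 by length: 1 of length 0, 2 of length 1, 2 of length 2. Total 5.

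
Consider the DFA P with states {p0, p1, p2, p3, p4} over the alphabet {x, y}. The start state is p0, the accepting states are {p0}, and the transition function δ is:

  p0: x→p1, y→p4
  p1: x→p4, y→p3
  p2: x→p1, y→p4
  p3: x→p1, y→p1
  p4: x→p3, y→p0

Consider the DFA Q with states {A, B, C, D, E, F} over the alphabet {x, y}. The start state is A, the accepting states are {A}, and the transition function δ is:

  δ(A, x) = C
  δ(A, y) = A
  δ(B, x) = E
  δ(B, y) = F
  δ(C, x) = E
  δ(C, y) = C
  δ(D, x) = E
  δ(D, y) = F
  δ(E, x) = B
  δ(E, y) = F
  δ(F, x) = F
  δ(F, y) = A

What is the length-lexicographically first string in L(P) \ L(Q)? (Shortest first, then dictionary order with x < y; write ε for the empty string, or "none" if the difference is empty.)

xxy

The string xxy is accepted by P but not by Q.
No shorter string lies in the difference, and xxy is the lexicographically first length-3 string in L(P) \ L(Q).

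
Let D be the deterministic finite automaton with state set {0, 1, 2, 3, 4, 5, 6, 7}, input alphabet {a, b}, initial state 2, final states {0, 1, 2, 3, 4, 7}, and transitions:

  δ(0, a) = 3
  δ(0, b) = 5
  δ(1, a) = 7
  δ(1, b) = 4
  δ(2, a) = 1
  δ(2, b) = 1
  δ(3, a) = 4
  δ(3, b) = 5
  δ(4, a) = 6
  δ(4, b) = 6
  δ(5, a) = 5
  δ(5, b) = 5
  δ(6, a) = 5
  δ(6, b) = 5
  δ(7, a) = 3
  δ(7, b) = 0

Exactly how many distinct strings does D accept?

The useful subgraph on states {0, 1, 2, 3, 4, 7} is acyclic, so L(D) is finite; the longest accepting path visits 6 useful states, giving maximum string length 5.
Counting accepting paths from 2 by length: 1 of length 0, 2 of length 1, 4 of length 2, 4 of length 3, 4 of length 4, 2 of length 5. Total 17.

17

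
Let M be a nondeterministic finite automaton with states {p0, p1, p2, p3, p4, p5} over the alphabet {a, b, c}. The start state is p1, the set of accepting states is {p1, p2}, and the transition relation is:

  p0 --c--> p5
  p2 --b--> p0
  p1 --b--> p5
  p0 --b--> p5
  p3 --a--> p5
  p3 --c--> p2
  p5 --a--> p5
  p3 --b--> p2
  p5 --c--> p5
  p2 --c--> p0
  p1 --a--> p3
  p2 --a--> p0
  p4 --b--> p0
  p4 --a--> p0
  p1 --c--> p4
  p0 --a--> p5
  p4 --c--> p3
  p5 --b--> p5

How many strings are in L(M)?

The useful subgraph on states {p1, p2, p3, p4} is acyclic, so L(M) is finite; the longest accepting path visits 4 useful states, giving maximum string length 3.
Counting accepting paths from p1 by length: 1 of length 0, 2 of length 2, 2 of length 3. Total 5.

5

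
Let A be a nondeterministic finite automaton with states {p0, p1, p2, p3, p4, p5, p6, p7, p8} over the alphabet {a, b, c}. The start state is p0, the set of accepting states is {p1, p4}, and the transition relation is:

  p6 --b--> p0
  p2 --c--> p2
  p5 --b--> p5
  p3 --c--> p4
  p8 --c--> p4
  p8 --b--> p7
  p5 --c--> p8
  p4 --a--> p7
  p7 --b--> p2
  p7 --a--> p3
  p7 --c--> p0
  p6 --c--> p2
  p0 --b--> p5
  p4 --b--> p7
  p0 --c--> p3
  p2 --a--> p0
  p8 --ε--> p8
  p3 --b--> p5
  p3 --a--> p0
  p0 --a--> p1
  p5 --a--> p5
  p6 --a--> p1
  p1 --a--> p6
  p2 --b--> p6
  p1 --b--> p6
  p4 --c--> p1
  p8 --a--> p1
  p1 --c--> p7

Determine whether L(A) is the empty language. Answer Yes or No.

The string a is accepted: the run p0 → p1 ends in the accepting state p1.
Since at least one string is accepted, L(A) is not empty.

No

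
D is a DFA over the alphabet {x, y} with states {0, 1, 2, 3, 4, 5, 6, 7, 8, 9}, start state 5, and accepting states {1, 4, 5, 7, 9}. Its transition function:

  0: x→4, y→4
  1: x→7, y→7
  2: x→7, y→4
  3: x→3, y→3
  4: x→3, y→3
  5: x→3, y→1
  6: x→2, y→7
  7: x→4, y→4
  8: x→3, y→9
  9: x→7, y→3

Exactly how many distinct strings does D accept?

The useful subgraph on states {1, 4, 5, 7} is acyclic, so L(D) is finite; the longest accepting path visits 4 useful states, giving maximum string length 3.
Counting accepting paths from 5 by length: 1 of length 0, 1 of length 1, 2 of length 2, 4 of length 3. Total 8.

8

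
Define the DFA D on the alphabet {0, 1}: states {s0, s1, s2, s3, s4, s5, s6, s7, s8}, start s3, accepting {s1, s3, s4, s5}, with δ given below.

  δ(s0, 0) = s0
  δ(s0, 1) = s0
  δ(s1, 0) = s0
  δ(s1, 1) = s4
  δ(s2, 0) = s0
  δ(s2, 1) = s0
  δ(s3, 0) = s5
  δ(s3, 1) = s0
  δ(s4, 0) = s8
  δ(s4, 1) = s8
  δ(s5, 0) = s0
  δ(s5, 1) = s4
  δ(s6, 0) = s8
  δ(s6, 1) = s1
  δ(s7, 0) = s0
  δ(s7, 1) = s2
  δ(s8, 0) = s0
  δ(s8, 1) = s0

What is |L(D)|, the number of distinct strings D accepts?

The useful subgraph on states {s3, s4, s5} is acyclic, so L(D) is finite; the longest accepting path visits 3 useful states, giving maximum string length 2.
Counting accepting paths from s3 by length: 1 of length 0, 1 of length 1, 1 of length 2. Total 3.

3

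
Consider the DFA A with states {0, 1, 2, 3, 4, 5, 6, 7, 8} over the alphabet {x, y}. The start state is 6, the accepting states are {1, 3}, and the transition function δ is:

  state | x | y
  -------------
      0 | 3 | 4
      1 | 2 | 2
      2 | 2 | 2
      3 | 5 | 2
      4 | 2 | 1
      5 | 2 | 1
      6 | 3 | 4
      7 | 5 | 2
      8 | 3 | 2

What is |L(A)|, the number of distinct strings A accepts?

3

The useful subgraph on states {1, 3, 4, 5, 6} is acyclic, so L(A) is finite; the longest accepting path visits 4 useful states, giving maximum string length 3.
Counting accepting paths from 6 by length: 1 of length 1, 1 of length 2, 1 of length 3. Total 3.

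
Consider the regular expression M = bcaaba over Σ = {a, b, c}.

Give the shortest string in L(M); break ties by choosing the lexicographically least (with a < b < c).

bcaaba

By inspection of the expression, no string of length less than 6 matches, and bcaaba is the lexicographically first match of length 6.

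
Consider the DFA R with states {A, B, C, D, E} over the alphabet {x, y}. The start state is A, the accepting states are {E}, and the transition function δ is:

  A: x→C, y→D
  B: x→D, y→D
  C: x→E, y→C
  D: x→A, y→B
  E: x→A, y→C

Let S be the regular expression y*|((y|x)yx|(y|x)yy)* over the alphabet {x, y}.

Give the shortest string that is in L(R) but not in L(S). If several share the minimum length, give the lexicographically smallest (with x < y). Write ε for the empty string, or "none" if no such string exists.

xx

The string xx is accepted by R but not by S.
No shorter string lies in the difference, and xx is the lexicographically first length-2 string in L(R) \ L(S).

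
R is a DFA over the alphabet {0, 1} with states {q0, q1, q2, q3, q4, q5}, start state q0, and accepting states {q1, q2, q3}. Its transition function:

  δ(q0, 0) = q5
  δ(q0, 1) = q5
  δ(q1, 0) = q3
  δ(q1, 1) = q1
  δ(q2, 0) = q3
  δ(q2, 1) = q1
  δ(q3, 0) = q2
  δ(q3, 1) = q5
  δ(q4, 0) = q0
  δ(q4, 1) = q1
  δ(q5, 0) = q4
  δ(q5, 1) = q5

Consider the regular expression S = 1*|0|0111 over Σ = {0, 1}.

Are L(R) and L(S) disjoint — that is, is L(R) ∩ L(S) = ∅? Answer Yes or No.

Converting the expression S to a DFA (subset construction, then merging equivalent states) gives the minimal DFA with states {s0, s1, s2, s3, s4, s5, s6}, start state s0, accepting states {s0, s1, s2, s6} and transitions s0: 0→s1, 1→s2; s1: 0→s3, 1→s4; s2: 0→s3, 1→s2; s3: 0→s3, 1→s3; s4: 0→s3, 1→s5; s5: 0→s3, 1→s6; s6: 0→s3, 1→s3.
Exploring the product automaton R × S from the start pair (q0, s0), following both machines on each input symbol, reaches 12 state pairs: (q0, s0), (q5, s1), (q5, s2), (q4, s3), (q5, s4), (q0, s3), (q1, s3), (q5, s5), (q5, s3), (q3, s3), (q5, s6), (q2, s3).
R accepts in {q1, q2, q3} and S accepts in {s0, s1, s2, s6}; no reachable pair has both components accepting, so no string drives both machines to acceptance simultaneously and L(R) ∩ L(S) = ∅.
So no string is accepted by both, and the intersection is empty.

Yes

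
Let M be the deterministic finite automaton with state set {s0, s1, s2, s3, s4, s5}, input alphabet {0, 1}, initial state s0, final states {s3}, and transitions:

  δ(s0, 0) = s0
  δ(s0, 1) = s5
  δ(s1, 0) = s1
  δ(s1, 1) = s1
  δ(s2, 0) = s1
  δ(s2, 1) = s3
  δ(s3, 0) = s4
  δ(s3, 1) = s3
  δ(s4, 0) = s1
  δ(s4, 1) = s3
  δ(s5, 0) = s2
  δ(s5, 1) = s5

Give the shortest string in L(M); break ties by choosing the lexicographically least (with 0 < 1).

A breadth-first search from s0 reaches an accepting state first via the path s0 → s5 → s2 → s3 on input 101.
No string of length < 3 is accepted (BFS exhausts all shorter strings without reaching an accepting state), and 101 is the lexicographically least accepting string of length 3.

101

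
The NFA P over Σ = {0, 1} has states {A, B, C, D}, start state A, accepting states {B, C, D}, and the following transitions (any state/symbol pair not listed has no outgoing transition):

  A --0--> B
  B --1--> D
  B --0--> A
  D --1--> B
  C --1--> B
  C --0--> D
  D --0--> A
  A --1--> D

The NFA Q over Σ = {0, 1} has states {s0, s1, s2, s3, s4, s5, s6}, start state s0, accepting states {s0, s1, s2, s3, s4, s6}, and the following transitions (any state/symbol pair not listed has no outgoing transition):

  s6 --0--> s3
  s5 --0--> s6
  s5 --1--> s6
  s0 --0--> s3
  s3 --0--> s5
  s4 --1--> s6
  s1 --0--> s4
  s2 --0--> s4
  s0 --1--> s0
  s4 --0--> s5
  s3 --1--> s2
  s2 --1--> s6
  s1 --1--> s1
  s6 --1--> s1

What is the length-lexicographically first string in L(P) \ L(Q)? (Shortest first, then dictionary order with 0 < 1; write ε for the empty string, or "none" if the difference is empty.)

The string 100 is accepted by P but not by Q.
No shorter string lies in the difference, and 100 is the lexicographically first length-3 string in L(P) \ L(Q).

100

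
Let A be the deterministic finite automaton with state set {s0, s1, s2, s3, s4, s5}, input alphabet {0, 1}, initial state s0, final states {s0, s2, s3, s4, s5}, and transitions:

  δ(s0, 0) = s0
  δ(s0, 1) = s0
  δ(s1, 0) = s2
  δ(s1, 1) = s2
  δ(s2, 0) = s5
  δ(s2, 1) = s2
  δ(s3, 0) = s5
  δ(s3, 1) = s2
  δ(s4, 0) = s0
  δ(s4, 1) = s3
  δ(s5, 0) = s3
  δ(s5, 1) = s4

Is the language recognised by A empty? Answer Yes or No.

No

The empty string ε is accepted: the run s0 ends in the accepting state s0.
Since at least one string is accepted, L(A) is not empty.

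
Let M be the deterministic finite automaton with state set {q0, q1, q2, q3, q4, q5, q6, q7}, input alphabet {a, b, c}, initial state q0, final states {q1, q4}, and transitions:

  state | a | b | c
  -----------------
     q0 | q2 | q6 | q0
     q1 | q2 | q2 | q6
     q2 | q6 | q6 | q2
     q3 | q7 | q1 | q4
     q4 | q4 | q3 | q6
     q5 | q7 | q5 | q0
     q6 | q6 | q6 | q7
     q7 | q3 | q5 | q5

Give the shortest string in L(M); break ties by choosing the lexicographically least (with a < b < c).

A breadth-first search from q0 reaches an accepting state first via the path q0 → q6 → q7 → q3 → q1 on input bcab.
No string of length < 4 is accepted (BFS exhausts all shorter strings without reaching an accepting state), and bcab is the lexicographically least accepting string of length 4.

bcab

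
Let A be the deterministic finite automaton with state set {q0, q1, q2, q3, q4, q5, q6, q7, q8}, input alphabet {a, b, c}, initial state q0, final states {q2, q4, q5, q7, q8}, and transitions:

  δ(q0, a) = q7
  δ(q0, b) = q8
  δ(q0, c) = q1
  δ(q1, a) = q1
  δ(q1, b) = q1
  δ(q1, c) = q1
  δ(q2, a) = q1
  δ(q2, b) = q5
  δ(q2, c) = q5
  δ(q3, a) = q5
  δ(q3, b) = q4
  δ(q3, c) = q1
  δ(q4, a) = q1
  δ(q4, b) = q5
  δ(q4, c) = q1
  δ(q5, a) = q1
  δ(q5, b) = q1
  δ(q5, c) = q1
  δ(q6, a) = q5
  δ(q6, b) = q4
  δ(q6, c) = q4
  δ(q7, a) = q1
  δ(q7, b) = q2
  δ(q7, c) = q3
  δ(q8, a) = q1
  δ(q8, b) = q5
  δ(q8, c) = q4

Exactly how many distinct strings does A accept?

The useful subgraph on states {q0, q2, q3, q4, q5, q7, q8} is acyclic, so L(A) is finite; the longest accepting path visits 5 useful states, giving maximum string length 4.
Counting accepting paths from q0 by length: 2 of length 1, 3 of length 2, 5 of length 3, 1 of length 4. Total 11.

11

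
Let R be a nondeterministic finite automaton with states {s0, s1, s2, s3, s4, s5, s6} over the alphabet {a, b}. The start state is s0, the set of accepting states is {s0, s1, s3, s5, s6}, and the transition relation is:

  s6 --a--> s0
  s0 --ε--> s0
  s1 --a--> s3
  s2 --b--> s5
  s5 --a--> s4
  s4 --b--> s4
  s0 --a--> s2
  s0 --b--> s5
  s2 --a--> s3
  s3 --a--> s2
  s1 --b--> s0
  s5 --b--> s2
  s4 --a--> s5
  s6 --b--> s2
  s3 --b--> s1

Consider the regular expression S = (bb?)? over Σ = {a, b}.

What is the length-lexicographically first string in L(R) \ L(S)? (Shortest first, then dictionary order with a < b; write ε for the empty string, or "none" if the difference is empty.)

aa

The string aa is accepted by R but not by S.
No shorter string lies in the difference, and aa is the lexicographically first length-2 string in L(R) \ L(S).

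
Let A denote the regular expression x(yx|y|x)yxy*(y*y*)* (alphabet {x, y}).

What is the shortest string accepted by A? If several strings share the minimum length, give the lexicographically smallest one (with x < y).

xxyx

By inspection of the expression, no string of length less than 4 matches, and xxyx is the lexicographically first match of length 4.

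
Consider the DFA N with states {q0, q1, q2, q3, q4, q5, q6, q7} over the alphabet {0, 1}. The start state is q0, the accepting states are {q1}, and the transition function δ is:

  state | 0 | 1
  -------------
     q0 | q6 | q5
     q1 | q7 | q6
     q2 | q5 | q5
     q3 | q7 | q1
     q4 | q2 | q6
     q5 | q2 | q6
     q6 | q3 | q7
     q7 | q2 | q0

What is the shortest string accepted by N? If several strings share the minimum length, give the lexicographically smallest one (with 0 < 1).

A breadth-first search from q0 reaches an accepting state first via the path q0 → q6 → q3 → q1 on input 001.
No string of length < 3 is accepted (BFS exhausts all shorter strings without reaching an accepting state), and 001 is the lexicographically least accepting string of length 3.

001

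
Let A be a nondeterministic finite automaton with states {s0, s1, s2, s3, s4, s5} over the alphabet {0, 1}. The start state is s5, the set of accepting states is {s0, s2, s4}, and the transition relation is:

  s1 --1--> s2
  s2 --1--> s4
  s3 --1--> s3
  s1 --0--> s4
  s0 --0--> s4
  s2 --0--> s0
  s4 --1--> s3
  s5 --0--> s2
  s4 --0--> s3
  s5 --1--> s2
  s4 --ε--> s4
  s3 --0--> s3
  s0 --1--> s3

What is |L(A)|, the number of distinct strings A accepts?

8

The useful subgraph on states {s0, s2, s4, s5} is acyclic, so L(A) is finite; the longest accepting path visits 4 useful states, giving maximum string length 3.
Counting accepting paths from s5 by length: 2 of length 1, 4 of length 2, 2 of length 3. Total 8.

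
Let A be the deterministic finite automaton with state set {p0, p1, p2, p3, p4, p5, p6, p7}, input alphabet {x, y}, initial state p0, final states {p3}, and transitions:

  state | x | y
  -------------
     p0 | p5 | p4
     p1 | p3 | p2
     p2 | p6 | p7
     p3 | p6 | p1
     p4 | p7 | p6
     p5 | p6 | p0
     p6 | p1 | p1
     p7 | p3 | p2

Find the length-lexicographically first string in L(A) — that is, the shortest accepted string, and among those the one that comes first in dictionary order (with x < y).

A breadth-first search from p0 reaches an accepting state first via the path p0 → p4 → p7 → p3 on input yxx.
No string of length < 3 is accepted (BFS exhausts all shorter strings without reaching an accepting state), and yxx is the lexicographically least accepting string of length 3.

yxx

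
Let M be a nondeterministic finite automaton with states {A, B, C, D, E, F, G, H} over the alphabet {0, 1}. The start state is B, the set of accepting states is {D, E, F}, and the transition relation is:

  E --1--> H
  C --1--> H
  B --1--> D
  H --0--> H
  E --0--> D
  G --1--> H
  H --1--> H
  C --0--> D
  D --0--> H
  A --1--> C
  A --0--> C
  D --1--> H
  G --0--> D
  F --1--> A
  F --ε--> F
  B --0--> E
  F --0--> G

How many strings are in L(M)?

3

The useful subgraph on states {B, D, E} is acyclic, so L(M) is finite; the longest accepting path visits 3 useful states, giving maximum string length 2.
Counting accepting paths from B by length: 2 of length 1, 1 of length 2. Total 3.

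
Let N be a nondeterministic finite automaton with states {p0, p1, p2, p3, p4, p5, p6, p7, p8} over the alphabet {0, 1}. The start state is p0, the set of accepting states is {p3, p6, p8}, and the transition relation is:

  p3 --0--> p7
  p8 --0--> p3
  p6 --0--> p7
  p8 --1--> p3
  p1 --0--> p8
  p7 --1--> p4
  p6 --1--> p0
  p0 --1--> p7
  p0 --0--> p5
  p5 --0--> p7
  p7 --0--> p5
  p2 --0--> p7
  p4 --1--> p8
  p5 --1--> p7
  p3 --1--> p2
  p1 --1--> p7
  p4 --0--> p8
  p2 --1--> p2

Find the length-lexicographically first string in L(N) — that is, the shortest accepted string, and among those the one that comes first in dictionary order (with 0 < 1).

110

A breadth-first search from p0 reaches an accepting state first via the path p0 → p7 → p4 → p8 on input 110.
No string of length < 3 is accepted (BFS exhausts all shorter strings without reaching an accepting state), and 110 is the lexicographically least accepting string of length 3.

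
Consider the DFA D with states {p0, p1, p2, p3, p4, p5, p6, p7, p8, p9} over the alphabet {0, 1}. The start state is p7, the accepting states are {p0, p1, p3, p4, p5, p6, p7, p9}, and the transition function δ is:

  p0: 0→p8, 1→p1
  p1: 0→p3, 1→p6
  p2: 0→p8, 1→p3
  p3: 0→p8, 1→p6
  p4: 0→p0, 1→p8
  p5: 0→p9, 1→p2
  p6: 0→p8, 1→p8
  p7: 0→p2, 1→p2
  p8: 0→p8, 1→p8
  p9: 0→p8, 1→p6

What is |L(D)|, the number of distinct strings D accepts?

5

The useful subgraph on states {p2, p3, p6, p7} is acyclic, so L(D) is finite; the longest accepting path visits 4 useful states, giving maximum string length 3.
Counting accepting paths from p7 by length: 1 of length 0, 2 of length 2, 2 of length 3. Total 5.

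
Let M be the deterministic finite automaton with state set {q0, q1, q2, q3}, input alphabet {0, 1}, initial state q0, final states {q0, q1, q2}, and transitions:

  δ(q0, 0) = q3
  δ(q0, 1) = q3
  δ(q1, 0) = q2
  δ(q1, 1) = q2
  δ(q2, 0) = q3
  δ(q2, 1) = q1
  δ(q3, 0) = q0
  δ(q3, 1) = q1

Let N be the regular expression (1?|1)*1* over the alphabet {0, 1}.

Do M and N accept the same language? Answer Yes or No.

The string 00 is accepted by M but rejected by N.
So L(M) ≠ L(N).

No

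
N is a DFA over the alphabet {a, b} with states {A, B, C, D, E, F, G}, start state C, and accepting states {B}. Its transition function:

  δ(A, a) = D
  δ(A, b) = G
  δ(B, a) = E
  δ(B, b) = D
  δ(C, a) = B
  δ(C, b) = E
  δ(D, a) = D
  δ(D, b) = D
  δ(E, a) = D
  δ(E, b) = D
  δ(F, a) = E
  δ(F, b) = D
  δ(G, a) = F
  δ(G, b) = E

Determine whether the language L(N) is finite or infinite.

The useful states (reachable from C and able to reach an accepting state) are {B, C}.
Restricted to these states the transition graph has no cycle, so every accepting path has bounded length and L is finite.

finite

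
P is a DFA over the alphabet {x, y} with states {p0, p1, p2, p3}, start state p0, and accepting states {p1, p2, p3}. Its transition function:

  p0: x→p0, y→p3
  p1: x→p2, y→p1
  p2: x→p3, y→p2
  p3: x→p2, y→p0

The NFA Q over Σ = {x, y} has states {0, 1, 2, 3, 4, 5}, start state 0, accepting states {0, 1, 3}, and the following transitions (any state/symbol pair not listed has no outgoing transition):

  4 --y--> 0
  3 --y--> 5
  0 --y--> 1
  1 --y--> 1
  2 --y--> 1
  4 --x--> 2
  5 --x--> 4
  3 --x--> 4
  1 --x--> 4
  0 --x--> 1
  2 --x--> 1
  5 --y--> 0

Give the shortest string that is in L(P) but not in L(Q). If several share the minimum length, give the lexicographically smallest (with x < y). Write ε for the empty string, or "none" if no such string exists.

The string yx is accepted by P but not by Q.
No shorter string lies in the difference, and yx is the lexicographically first length-2 string in L(P) \ L(Q).

yx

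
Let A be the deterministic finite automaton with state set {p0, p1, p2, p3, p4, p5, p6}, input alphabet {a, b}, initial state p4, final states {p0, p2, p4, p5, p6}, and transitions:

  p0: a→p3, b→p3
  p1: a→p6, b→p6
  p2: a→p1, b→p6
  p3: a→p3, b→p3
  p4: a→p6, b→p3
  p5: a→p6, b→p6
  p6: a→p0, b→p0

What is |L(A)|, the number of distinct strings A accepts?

4

The useful subgraph on states {p0, p4, p6} is acyclic, so L(A) is finite; the longest accepting path visits 3 useful states, giving maximum string length 2.
Counting accepting paths from p4 by length: 1 of length 0, 1 of length 1, 2 of length 2. Total 4.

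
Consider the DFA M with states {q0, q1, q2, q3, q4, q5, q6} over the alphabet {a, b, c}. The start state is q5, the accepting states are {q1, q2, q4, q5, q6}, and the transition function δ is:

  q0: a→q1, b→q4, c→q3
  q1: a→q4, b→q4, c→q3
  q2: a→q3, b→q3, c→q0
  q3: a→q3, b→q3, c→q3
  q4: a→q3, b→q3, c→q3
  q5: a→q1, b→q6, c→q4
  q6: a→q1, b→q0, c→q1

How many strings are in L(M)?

16

The useful subgraph on states {q0, q1, q4, q5, q6} is acyclic, so L(M) is finite; the longest accepting path visits 5 useful states, giving maximum string length 4.
Counting accepting paths from q5 by length: 1 of length 0, 3 of length 1, 4 of length 2, 6 of length 3, 2 of length 4. Total 16.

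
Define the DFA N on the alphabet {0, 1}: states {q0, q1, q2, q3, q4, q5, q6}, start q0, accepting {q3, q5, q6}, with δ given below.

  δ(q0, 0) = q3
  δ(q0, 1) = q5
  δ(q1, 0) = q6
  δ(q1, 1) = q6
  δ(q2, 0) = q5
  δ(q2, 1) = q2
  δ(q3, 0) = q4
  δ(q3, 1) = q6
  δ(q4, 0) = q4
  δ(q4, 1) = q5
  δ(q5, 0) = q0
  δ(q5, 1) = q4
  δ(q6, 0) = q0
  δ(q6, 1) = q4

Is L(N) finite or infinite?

State q4 is reachable from the start and can reach an accepting state, and it lies on the cycle q4 → q4.
Traversing that cycle any number of times yields accepted strings of unbounded length, so the language is infinite.

infinite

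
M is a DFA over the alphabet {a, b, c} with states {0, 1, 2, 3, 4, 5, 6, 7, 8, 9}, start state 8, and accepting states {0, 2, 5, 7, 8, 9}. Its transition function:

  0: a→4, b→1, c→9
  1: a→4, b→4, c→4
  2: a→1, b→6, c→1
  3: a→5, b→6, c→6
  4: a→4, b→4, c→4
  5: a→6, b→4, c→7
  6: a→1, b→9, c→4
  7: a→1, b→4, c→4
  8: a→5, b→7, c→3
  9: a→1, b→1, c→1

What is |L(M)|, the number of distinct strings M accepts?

10

The useful subgraph on states {3, 5, 6, 7, 8, 9} is acyclic, so L(M) is finite; the longest accepting path visits 5 useful states, giving maximum string length 4.
Counting accepting paths from 8 by length: 1 of length 0, 2 of length 1, 2 of length 2, 4 of length 3, 1 of length 4. Total 10.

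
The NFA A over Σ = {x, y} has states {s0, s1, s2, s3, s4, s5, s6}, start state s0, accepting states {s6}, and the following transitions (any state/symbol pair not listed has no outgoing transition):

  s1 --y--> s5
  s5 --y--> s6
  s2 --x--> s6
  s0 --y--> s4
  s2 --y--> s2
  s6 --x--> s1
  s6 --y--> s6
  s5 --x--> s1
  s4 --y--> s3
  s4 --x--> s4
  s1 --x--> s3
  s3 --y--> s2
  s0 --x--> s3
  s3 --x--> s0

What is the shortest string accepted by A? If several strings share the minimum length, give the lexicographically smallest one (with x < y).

xyx

A breadth-first search from s0 reaches an accepting state first via the path s0 → s3 → s2 → s6 on input xyx.
No string of length < 3 is accepted (BFS exhausts all shorter strings without reaching an accepting state), and xyx is the lexicographically least accepting string of length 3.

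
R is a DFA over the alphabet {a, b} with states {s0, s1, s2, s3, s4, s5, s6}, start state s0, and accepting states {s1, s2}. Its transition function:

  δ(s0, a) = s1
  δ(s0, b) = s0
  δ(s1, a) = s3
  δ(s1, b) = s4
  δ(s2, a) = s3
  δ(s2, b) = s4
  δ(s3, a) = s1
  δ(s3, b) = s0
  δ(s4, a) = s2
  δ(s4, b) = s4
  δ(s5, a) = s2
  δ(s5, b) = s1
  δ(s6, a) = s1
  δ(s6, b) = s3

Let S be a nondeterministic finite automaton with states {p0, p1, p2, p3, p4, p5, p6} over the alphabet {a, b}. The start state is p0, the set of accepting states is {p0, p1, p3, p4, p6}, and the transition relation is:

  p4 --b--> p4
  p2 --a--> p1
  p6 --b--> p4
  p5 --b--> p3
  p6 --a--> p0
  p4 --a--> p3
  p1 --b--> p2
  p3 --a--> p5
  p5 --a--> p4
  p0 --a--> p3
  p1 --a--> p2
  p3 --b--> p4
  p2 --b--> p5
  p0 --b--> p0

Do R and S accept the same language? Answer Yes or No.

The string aaba is accepted by R but rejected by S.
So L(R) ≠ L(S).

No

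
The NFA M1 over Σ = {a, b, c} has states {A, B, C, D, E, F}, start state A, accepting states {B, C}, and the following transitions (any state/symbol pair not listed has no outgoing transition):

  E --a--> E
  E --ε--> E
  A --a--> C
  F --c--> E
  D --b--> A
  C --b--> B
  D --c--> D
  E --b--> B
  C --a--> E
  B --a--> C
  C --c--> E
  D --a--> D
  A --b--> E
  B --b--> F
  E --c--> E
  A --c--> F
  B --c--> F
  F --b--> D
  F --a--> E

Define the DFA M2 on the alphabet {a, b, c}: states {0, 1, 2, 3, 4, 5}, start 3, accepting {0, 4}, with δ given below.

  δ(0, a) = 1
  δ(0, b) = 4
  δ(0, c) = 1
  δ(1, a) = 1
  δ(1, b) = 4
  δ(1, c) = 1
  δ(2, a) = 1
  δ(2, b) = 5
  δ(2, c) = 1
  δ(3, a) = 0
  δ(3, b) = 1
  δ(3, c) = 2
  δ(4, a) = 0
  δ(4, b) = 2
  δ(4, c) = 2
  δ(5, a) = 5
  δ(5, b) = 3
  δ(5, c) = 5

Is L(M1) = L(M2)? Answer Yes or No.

Yes

Exploring the product automaton M1 × M2 from the start pair (A, 3), following both machines on each input symbol, reaches 6 state pairs: (A, 3), (C, 0), (E, 1), (F, 2), (B, 4), (D, 5).
M1 accepts in {B, C} and M2 accepts in {0, 4}. In every reachable pair the two components are either both accepting — (C, 0), (B, 4) — or both non-accepting, so no string is accepted by exactly one of the machines: L(M1) \ L(M2) and L(M2) \ L(M1) are both empty.
Hence every string is accepted by M1 iff it is accepted by M2, and the two languages coincide.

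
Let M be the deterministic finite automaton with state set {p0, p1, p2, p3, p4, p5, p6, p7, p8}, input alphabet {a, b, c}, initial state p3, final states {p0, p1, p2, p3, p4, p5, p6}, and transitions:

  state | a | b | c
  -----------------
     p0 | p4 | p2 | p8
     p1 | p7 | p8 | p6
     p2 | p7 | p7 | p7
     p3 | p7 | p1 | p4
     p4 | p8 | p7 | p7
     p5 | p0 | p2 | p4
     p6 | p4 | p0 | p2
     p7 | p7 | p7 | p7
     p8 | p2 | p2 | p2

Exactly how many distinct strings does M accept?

The useful subgraph on states {p0, p1, p2, p3, p4, p6, p8} is acyclic, so L(M) is finite; the longest accepting path visits 7 useful states, giving maximum string length 6.
Counting accepting paths from p3 by length: 1 of length 0, 2 of length 1, 1 of length 2, 9 of length 3, 2 of length 4, 6 of length 5, 3 of length 6. Total 24.

24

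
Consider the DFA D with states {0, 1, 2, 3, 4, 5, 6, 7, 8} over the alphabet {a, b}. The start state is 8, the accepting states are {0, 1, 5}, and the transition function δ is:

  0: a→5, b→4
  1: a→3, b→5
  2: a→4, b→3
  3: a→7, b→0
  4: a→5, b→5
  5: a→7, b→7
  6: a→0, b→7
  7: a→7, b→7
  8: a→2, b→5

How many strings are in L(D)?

7

The useful subgraph on states {0, 2, 3, 4, 5, 8} is acyclic, so L(D) is finite; the longest accepting path visits 6 useful states, giving maximum string length 5.
Counting accepting paths from 8 by length: 1 of length 1, 3 of length 3, 1 of length 4, 2 of length 5. Total 7.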